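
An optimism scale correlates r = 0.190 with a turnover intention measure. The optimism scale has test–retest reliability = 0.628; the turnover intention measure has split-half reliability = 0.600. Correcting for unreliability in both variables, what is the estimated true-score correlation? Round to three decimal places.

0.310

r_true = r_obs / √(r_xx · r_yy) = 0.190 / √(0.628 × 0.600) = 0.190 / √0.376800 = 0.190 / 0.6138 ≈ 0.310.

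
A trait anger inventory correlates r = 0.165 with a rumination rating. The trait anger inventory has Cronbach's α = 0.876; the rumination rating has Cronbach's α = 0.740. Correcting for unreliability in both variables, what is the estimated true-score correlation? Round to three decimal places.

r_true = r_obs / √(r_xx · r_yy) = 0.165 / √(0.876 × 0.740) = 0.165 / √0.648240 = 0.165 / 0.8051 ≈ 0.205.

0.205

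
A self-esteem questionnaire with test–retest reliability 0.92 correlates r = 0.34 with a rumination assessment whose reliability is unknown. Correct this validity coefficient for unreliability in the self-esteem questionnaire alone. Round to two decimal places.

0.35

Single correction: r_c = r_obs / √r_xx = 0.34 / √0.92 = 0.34 / 0.9592 ≈ 0.35.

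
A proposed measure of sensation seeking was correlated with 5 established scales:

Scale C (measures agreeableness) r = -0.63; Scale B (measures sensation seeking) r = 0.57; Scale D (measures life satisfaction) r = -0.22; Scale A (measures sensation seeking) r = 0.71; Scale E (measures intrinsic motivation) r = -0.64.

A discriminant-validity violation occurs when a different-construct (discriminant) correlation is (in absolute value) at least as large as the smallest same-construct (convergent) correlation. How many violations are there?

Convergent (same construct = sensation seeking): Scale B, Scale A.
Smallest convergent = 0.57. Discriminant |r|: 0.63, 0.22, 0.64; count ≥ 0.57 → 2.

2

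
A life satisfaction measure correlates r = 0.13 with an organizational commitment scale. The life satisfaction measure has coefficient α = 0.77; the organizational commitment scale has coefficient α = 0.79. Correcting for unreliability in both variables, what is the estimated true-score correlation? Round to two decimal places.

0.17

r_true = r_obs / √(r_xx · r_yy) = 0.13 / √(0.77 × 0.79) = 0.13 / √0.6083 = 0.13 / 0.7799 ≈ 0.17.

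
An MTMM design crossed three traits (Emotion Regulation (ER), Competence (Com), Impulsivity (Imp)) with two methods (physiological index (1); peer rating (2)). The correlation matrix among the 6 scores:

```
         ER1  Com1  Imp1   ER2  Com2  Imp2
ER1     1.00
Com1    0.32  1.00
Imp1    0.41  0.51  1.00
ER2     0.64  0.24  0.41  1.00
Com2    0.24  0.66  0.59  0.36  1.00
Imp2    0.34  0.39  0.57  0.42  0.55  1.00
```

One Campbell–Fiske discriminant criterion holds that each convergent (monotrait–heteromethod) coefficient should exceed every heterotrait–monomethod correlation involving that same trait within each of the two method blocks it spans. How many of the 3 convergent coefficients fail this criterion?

0

Checking each validity diagonal entry against its comparison values:
ER (methods 1·2): 0.64 vs {0.32, 0.36, 0.41, 0.42} → pass.
Com (methods 1·2): 0.66 vs {0.32, 0.36, 0.51, 0.55} → pass.
Imp (methods 1·2): 0.57 vs {0.41, 0.42, 0.51, 0.55} → pass.
0 of 3 fail.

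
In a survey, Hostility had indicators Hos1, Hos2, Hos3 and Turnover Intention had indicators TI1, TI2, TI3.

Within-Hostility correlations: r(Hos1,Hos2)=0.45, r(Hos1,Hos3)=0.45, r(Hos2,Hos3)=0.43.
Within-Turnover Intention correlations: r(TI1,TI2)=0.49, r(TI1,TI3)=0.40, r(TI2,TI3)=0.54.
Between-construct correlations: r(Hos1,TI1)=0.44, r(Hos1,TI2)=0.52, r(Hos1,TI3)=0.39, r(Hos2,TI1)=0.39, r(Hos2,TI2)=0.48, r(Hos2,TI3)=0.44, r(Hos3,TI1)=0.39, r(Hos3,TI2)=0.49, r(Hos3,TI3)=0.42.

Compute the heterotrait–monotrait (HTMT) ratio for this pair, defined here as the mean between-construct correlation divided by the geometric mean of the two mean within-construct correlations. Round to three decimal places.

0.957

Mean heterotrait r = 3.96/9 = 0.4400.
Mean within-Hos = 1.33/3 = 0.4433; mean within-TI = 1.43/3 = 0.4767.
Geometric mean = √(0.4433 × 0.4767) = 0.4597.
HTMT = 0.4400 / 0.4597 = 0.957.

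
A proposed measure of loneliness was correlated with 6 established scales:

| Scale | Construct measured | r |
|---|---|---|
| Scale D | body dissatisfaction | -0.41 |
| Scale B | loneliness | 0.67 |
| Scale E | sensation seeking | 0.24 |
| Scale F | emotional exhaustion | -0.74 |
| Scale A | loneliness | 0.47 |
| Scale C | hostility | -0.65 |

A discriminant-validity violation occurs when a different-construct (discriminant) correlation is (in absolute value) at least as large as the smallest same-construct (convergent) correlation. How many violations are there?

Convergent (same construct = loneliness): Scale B, Scale A.
Smallest convergent = 0.47. Discriminant |r|: 0.41, 0.24, 0.74, 0.65; count ≥ 0.47 → 2.

2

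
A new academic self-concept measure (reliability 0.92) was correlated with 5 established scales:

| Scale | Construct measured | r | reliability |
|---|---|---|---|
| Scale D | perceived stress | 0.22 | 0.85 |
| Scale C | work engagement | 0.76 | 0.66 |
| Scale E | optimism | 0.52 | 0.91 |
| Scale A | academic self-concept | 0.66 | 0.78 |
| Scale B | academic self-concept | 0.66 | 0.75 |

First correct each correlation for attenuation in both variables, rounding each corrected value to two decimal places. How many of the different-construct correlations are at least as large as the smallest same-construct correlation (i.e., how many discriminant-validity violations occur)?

1

Disattenuated r (r / √(r_scale · r_new)):
  Scale D (disc): 0.22 / √(0.85·0.92) = 0.25
  Scale C (disc): 0.76 / √(0.66·0.92) = 0.98
  Scale E (disc): 0.52 / √(0.91·0.92) = 0.57
  Scale A (conv): 0.66 / √(0.78·0.92) = 0.78
  Scale B (conv): 0.66 / √(0.75·0.92) = 0.79
Smallest convergent = 0.78. Discriminant values: 0.25, 0.98, 0.57; count ≥ 0.78 → 1.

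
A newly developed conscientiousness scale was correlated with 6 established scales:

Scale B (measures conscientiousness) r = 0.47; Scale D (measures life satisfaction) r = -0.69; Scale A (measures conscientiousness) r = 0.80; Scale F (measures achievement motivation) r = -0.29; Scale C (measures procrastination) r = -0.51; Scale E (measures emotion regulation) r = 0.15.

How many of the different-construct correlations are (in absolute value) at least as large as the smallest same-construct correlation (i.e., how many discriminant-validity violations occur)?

Convergent (same construct = conscientiousness): Scale B, Scale A.
Smallest convergent = 0.47. Discriminant |r|: 0.69, 0.29, 0.51, 0.15; count ≥ 0.47 → 2.

2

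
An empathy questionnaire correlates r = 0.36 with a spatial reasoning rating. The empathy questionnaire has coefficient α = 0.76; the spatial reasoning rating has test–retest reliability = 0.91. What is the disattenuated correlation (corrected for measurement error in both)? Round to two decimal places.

0.43

r_true = r_obs / √(r_xx · r_yy) = 0.36 / √(0.76 × 0.91) = 0.36 / √0.6916 = 0.36 / 0.8316 ≈ 0.43.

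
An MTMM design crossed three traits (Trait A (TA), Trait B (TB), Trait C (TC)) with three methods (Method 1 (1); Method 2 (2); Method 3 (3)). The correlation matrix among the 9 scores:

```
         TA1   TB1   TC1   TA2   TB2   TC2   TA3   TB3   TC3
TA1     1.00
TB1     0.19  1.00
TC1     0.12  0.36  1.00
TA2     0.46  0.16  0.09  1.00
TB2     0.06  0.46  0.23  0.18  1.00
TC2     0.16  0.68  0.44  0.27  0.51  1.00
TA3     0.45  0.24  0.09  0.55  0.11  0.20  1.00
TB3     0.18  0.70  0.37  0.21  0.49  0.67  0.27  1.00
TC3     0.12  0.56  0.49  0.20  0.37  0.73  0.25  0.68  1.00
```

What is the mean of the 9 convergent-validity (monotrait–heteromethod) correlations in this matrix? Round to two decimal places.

Convergent values: 0.46, 0.45, 0.55, 0.46, 0.70, 0.49, 0.44, 0.49, 0.73; mean = 4.77/9 = 0.53.

0.53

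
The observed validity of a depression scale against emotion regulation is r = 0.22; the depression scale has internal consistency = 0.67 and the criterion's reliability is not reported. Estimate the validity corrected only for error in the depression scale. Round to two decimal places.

Single correction: r_c = r_obs / √r_xx = 0.22 / √0.67 = 0.22 / 0.8185 ≈ 0.27.

0.27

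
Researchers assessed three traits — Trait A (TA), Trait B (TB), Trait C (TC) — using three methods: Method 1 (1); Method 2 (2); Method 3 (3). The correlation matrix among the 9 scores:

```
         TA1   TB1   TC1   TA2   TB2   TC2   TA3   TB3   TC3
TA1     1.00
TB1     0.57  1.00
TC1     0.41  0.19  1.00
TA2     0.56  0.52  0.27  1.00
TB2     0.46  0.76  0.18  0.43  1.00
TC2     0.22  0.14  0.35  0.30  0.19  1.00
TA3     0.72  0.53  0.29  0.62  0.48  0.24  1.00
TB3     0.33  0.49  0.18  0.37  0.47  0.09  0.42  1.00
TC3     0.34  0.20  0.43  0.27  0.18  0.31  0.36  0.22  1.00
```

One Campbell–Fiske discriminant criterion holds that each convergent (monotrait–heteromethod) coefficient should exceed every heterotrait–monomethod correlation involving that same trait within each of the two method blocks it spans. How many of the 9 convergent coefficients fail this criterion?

Convergent coefficients and their comparison sets:
TA (methods 1·2): 0.56 vs {0.57, 0.43, 0.41, 0.30} → fail.
TA (methods 1·3): 0.72 vs {0.57, 0.42, 0.41, 0.36} → pass.
TA (methods 2·3): 0.62 vs {0.43, 0.42, 0.30, 0.36} → pass.
TB (methods 1·2): 0.76 vs {0.57, 0.43, 0.19, 0.19} → pass.
TB (methods 1·3): 0.49 vs {0.57, 0.42, 0.19, 0.22} → fail.
TB (methods 2·3): 0.47 vs {0.43, 0.42, 0.19, 0.22} → pass.
TC (methods 1·2): 0.35 vs {0.41, 0.30, 0.19, 0.19} → fail.
TC (methods 1·3): 0.43 vs {0.41, 0.36, 0.19, 0.22} → pass.
TC (methods 2·3): 0.31 vs {0.30, 0.36, 0.19, 0.22} → fail.
4 of 9 fail.

4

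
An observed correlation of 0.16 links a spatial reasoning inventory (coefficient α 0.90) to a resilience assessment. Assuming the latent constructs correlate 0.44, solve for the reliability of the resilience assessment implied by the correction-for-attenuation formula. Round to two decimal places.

r_true = r_obs / √(r_xx · r_yy) ⇒ 0.44 = 0.16 / √(0.90 · r_yy).
√(0.90 · r_yy) = 0.16 / 0.44 = 0.3636; 0.90 · r_yy = 0.1322; r_yy = 0.1322 / 0.90 ≈ 0.15.

0.15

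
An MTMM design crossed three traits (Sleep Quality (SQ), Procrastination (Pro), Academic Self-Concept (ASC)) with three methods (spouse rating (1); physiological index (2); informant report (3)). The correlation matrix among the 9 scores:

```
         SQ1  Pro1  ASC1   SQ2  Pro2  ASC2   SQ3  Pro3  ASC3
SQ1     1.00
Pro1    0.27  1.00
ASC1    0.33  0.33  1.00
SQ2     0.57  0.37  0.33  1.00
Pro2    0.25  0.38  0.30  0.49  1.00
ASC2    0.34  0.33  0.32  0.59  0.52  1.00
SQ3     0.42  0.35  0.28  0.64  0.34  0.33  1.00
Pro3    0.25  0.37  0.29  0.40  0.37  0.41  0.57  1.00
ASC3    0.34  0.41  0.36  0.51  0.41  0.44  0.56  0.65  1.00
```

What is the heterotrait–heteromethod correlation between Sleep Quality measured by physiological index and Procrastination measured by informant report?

Different traits and methods: r(SQ2, Pro3) = 0.40.

0.40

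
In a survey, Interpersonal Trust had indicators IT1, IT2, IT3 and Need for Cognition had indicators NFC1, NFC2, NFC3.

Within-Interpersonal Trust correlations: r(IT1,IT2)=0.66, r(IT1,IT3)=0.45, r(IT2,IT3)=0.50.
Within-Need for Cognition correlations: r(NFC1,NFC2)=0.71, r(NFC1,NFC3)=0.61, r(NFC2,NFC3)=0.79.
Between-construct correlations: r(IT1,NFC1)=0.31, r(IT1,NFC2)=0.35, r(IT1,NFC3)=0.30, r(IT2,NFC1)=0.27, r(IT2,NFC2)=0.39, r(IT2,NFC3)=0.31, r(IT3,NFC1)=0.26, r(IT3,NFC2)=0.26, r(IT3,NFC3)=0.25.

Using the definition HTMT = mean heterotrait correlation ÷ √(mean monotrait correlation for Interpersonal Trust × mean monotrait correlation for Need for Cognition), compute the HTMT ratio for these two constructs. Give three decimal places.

Mean between = 2.70/9 = 0.3000.
Mean within-IT = 1.61/3 = 0.5367; mean within-NFC = 2.11/3 = 0.7033.
Geometric mean = √(0.5367 × 0.7033) = 0.6144.
HTMT = 0.3000 / 0.6144 = 0.488.

0.488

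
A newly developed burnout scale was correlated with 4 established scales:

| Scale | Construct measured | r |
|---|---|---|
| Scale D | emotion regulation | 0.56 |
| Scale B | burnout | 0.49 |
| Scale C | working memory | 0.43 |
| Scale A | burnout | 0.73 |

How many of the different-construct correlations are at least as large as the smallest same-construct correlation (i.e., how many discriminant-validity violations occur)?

1

Convergent (same construct = burnout): Scale B, Scale A.
Smallest convergent = 0.49. Discriminant values: 0.56, 0.43; count ≥ 0.49 → 1.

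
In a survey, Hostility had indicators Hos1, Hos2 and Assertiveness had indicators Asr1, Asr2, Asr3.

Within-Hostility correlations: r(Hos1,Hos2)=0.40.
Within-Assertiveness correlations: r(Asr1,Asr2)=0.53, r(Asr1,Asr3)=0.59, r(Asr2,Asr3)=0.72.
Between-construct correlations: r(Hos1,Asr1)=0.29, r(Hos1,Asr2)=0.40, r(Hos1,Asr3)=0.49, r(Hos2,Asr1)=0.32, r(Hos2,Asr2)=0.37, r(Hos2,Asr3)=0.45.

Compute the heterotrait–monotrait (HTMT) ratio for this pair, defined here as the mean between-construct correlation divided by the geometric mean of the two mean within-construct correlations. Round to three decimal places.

0.781

Mean between = 2.32/6 = 0.3867.
Mean within-Hos = 0.40/1 = 0.4000; mean within-Asr = 1.84/3 = 0.6133.
Geometric mean = √(0.4000 × 0.6133) = 0.4953.
HTMT = 0.3867 / 0.4953 = 0.781.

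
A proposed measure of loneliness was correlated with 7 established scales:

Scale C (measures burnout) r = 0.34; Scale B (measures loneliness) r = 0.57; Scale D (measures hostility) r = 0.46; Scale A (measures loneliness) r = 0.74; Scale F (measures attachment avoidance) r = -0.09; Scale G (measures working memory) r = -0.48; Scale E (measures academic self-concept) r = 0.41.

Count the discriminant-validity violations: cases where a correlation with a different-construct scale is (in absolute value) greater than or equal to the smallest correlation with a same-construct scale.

Convergent (same construct = loneliness): Scale B, Scale A.
Smallest convergent = 0.57. Discriminant |r|: 0.34, 0.46, 0.09, 0.48, 0.41; count ≥ 0.57 → 0.

0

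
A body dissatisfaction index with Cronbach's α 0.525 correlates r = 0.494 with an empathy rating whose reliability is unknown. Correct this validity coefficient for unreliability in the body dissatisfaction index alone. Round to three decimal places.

0.682

Single correction: r_c = r_obs / √r_xx = 0.494 / √0.525 = 0.494 / 0.7246 ≈ 0.682.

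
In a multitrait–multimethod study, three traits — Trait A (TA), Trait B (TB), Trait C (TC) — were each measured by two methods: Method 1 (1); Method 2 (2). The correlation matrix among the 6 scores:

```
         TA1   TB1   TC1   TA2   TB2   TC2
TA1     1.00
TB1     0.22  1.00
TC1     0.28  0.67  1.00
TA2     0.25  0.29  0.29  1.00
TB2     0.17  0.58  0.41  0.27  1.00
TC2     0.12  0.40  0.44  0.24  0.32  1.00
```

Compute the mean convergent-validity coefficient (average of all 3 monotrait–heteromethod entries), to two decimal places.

Convergent values: 0.25, 0.58, 0.44; mean = 1.27/3 = 0.42.

0.42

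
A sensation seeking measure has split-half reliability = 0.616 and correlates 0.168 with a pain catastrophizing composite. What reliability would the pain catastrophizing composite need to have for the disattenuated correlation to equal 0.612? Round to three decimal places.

r_true = r_obs / √(r_xx · r_yy) ⇒ 0.612 = 0.168 / √(0.616 · r_yy).
√(0.616 · r_yy) = 0.168 / 0.612 = 0.2745; 0.616 · r_yy = 0.0754; r_yy = 0.0754 / 0.616 ≈ 0.122.

0.122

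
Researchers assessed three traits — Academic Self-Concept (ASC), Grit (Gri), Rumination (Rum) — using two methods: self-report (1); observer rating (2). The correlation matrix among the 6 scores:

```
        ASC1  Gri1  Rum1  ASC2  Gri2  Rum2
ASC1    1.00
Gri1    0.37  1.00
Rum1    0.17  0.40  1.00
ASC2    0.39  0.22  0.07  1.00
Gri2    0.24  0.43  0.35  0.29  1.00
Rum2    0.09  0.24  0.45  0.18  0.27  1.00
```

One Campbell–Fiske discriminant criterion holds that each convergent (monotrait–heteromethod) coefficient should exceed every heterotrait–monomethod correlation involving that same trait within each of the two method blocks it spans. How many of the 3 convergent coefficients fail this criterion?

Convergent coefficients and their comparison sets:
ASC (methods 1·2): 0.39 vs {0.37, 0.29, 0.17, 0.18} → pass.
Gri (methods 1·2): 0.43 vs {0.37, 0.29, 0.40, 0.27} → pass.
Rum (methods 1·2): 0.45 vs {0.17, 0.18, 0.40, 0.27} → pass.
0 of 3 fail.

0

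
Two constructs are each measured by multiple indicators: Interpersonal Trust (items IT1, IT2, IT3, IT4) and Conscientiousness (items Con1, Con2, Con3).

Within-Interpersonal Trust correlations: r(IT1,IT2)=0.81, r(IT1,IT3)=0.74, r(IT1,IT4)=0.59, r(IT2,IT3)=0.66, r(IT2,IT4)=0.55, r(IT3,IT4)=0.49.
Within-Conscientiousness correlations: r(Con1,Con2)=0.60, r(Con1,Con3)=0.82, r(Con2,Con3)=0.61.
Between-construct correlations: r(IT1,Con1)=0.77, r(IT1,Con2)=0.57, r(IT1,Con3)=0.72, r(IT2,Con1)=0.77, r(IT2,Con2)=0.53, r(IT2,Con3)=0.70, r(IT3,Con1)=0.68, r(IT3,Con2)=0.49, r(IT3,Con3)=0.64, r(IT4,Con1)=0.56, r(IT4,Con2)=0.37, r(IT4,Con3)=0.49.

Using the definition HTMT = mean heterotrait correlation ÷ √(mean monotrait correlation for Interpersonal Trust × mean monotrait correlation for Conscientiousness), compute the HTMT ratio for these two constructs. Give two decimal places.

Between-construct mean = 7.29/12 = 0.6075.
Mean within-IT = 3.84/6 = 0.6400; mean within-Con = 2.03/3 = 0.6767.
Geometric mean = √(0.6400 × 0.6767) = 0.6581.
HTMT = 0.6075 / 0.6581 = 0.92.

0.92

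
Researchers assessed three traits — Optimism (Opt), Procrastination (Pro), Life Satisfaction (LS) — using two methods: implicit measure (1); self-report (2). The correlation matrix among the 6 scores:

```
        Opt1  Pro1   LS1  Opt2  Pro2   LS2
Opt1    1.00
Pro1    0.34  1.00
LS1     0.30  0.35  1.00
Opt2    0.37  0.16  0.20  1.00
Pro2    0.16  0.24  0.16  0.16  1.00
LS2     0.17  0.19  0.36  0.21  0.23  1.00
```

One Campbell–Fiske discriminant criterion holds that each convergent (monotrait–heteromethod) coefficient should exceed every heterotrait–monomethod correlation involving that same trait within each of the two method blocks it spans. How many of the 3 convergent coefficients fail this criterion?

Checking each validity diagonal entry against its comparison values:
Opt (methods 1·2): 0.37 vs {0.34, 0.16, 0.30, 0.21} → pass.
Pro (methods 1·2): 0.24 vs {0.34, 0.16, 0.35, 0.23} → fail.
LS (methods 1·2): 0.36 vs {0.30, 0.21, 0.35, 0.23} → pass.
1 of 3 fail.

1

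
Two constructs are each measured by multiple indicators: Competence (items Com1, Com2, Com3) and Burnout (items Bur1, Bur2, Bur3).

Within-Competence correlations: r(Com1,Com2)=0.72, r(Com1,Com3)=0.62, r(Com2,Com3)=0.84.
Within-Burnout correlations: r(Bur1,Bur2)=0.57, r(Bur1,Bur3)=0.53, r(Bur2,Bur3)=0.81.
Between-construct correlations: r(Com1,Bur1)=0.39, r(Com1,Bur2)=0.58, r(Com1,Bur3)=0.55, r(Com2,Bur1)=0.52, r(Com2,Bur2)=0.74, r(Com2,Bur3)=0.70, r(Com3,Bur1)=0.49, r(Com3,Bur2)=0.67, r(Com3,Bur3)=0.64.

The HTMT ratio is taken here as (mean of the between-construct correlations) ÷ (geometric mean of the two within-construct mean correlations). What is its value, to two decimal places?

0.86

Between-construct mean = 5.28/9 = 0.5867.
Mean within-Com = 2.18/3 = 0.7267; mean within-Bur = 1.91/3 = 0.6367.
Geometric mean = √(0.7267 × 0.6367) = 0.6802.
HTMT = 0.5867 / 0.6802 = 0.86.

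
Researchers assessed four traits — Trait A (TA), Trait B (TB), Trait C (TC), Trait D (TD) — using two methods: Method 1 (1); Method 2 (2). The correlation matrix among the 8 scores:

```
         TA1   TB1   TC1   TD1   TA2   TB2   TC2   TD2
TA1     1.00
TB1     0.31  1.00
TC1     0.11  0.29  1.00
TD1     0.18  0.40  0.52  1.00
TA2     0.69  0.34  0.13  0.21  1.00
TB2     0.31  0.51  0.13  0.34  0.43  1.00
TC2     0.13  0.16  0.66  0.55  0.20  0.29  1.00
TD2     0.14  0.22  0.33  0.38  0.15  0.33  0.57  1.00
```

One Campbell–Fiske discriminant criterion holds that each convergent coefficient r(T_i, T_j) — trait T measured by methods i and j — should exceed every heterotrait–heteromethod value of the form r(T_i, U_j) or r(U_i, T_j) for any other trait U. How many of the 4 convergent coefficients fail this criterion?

Convergent coefficients and their comparison sets:
TA (methods 1·2): 0.69 vs {0.31, 0.34, 0.13, 0.13, 0.14, 0.21} → pass.
TB (methods 1·2): 0.51 vs {0.34, 0.31, 0.16, 0.13, 0.22, 0.34} → pass.
TC (methods 1·2): 0.66 vs {0.13, 0.13, 0.13, 0.16, 0.33, 0.55} → pass.
TD (methods 1·2): 0.38 vs {0.21, 0.14, 0.34, 0.22, 0.55, 0.33} → fail.
1 of 4 fail.

1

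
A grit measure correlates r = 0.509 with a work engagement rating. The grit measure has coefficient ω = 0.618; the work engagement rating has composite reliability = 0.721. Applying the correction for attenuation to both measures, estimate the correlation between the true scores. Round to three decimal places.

r_true = r_obs / √(r_xx · r_yy) = 0.509 / √(0.618 × 0.721) = 0.509 / √0.445578 = 0.509 / 0.6675 ≈ 0.763.

0.763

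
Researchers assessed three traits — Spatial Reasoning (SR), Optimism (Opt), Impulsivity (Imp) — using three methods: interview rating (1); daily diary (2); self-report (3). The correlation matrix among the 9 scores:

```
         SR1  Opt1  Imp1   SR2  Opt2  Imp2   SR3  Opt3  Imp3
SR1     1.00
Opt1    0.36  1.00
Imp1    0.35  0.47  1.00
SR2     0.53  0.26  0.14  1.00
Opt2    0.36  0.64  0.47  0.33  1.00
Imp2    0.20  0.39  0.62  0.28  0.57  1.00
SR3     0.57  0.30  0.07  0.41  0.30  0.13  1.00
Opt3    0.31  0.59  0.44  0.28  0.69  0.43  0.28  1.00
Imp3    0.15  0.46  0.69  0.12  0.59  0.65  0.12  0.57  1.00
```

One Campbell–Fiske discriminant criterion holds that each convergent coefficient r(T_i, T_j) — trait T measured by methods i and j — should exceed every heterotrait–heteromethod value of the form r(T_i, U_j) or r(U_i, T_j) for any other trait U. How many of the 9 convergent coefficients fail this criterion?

0

Checking each validity diagonal entry against its comparison values:
SR (methods 1·2): 0.53 vs {0.36, 0.26, 0.20, 0.14} → pass.
SR (methods 1·3): 0.57 vs {0.31, 0.30, 0.15, 0.07} → pass.
SR (methods 2·3): 0.41 vs {0.28, 0.30, 0.12, 0.13} → pass.
Opt (methods 1·2): 0.64 vs {0.26, 0.36, 0.39, 0.47} → pass.
Opt (methods 1·3): 0.59 vs {0.30, 0.31, 0.46, 0.44} → pass.
Opt (methods 2·3): 0.69 vs {0.30, 0.28, 0.59, 0.43} → pass.
Imp (methods 1·2): 0.62 vs {0.14, 0.20, 0.47, 0.39} → pass.
Imp (methods 1·3): 0.69 vs {0.07, 0.15, 0.44, 0.46} → pass.
Imp (methods 2·3): 0.65 vs {0.13, 0.12, 0.43, 0.59} → pass.
0 of 9 fail.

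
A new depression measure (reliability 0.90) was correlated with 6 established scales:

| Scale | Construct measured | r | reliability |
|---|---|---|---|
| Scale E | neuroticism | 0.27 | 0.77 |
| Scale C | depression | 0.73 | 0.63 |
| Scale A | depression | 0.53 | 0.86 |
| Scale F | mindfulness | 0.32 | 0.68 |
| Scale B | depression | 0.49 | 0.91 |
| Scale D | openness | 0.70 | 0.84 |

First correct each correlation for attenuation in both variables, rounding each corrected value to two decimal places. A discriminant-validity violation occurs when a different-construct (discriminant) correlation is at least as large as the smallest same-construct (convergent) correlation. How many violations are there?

1

Disattenuated r (r / √(r_scale · r_new)):
  Scale E (disc): 0.27 / √(0.77·0.90) = 0.32
  Scale C (conv): 0.73 / √(0.63·0.90) = 0.97
  Scale A (conv): 0.53 / √(0.86·0.90) = 0.60
  Scale F (disc): 0.32 / √(0.68·0.90) = 0.41
  Scale B (conv): 0.49 / √(0.91·0.90) = 0.54
  Scale D (disc): 0.70 / √(0.84·0.90) = 0.81
Smallest convergent = 0.54. Discriminant values: 0.32, 0.41, 0.81; count ≥ 0.54 → 1.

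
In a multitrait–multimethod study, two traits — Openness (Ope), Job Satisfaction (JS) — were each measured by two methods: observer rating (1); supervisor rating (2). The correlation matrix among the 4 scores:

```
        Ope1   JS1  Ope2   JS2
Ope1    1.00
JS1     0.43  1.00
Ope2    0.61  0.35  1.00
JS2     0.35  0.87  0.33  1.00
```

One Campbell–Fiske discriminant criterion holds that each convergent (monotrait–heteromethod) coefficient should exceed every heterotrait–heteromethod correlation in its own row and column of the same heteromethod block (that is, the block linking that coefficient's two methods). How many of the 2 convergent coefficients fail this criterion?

Each convergent coefficient versus the relevant comparison correlations:
Ope (methods 1·2): 0.61 vs {0.35, 0.35} → pass.
JS (methods 1·2): 0.87 vs {0.35, 0.35} → pass.
0 of 2 fail.

0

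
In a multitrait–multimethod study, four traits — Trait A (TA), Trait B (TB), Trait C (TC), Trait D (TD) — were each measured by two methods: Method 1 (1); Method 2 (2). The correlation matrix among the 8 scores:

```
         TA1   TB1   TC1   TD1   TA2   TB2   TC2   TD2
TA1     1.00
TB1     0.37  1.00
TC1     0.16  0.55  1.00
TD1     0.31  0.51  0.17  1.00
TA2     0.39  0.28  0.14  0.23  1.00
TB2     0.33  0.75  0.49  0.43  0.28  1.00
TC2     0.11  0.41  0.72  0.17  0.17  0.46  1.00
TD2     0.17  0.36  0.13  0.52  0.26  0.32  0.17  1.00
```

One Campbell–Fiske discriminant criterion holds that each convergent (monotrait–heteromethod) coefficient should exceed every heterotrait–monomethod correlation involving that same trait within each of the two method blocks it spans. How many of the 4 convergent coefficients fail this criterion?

Each convergent coefficient versus the relevant comparison correlations:
TA (methods 1·2): 0.39 vs {0.37, 0.28, 0.16, 0.17, 0.31, 0.26} → pass.
TB (methods 1·2): 0.75 vs {0.37, 0.28, 0.55, 0.46, 0.51, 0.32} → pass.
TC (methods 1·2): 0.72 vs {0.16, 0.17, 0.55, 0.46, 0.17, 0.17} → pass.
TD (methods 1·2): 0.52 vs {0.31, 0.26, 0.51, 0.32, 0.17, 0.17} → pass.
0 of 4 fail.

0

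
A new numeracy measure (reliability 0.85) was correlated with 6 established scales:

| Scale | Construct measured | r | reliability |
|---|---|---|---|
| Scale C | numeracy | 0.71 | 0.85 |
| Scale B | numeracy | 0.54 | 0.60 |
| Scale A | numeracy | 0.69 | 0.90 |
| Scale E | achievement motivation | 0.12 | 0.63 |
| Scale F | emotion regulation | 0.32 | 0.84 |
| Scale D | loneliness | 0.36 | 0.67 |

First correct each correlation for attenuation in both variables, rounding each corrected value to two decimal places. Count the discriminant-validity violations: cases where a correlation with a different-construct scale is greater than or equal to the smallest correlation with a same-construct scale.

0

Disattenuated r (r / √(r_scale · r_new)):
  Scale C (conv): 0.71 / √(0.85·0.85) = 0.84
  Scale B (conv): 0.54 / √(0.60·0.85) = 0.76
  Scale A (conv): 0.69 / √(0.90·0.85) = 0.79
  Scale E (disc): 0.12 / √(0.63·0.85) = 0.16
  Scale F (disc): 0.32 / √(0.84·0.85) = 0.38
  Scale D (disc): 0.36 / √(0.67·0.85) = 0.48
Smallest convergent = 0.76. Discriminant values: 0.16, 0.38, 0.48; count ≥ 0.76 → 0.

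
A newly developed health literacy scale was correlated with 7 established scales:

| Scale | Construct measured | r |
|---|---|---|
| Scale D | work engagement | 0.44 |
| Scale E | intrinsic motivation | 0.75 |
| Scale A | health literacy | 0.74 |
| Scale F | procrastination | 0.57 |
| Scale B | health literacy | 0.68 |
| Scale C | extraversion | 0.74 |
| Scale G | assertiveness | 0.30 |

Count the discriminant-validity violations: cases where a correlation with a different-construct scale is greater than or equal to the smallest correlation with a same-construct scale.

2

Convergent (same construct = health literacy): Scale A, Scale B.
Smallest convergent = 0.68. Discriminant values: 0.44, 0.75, 0.57, 0.74, 0.30; count ≥ 0.68 → 2.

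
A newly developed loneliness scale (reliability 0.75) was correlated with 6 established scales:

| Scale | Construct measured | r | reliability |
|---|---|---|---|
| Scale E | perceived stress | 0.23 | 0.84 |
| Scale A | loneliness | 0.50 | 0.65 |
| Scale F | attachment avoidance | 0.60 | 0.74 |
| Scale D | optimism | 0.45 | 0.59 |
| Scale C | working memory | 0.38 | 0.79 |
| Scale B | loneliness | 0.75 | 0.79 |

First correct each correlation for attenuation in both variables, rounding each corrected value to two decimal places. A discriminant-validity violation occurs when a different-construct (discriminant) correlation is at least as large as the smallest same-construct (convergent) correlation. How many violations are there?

Disattenuated r (r / √(r_scale · r_new)):
  Scale E (disc): 0.23 / √(0.84·0.75) = 0.29
  Scale A (conv): 0.50 / √(0.65·0.75) = 0.72
  Scale F (disc): 0.60 / √(0.74·0.75) = 0.81
  Scale D (disc): 0.45 / √(0.59·0.75) = 0.68
  Scale C (disc): 0.38 / √(0.79·0.75) = 0.49
  Scale B (conv): 0.75 / √(0.79·0.75) = 0.97
Smallest convergent = 0.72. Discriminant values: 0.29, 0.81, 0.68, 0.49; count ≥ 0.72 → 1.

1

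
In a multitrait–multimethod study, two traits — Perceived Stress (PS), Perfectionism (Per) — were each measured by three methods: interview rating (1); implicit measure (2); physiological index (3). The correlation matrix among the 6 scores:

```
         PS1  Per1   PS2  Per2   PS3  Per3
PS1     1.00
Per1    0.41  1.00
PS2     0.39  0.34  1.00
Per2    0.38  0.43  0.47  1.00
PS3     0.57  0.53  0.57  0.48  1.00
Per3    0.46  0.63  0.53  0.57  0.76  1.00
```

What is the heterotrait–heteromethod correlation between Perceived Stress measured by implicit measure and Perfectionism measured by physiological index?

Different traits and methods: r(PS2, Per3) = 0.53.

0.53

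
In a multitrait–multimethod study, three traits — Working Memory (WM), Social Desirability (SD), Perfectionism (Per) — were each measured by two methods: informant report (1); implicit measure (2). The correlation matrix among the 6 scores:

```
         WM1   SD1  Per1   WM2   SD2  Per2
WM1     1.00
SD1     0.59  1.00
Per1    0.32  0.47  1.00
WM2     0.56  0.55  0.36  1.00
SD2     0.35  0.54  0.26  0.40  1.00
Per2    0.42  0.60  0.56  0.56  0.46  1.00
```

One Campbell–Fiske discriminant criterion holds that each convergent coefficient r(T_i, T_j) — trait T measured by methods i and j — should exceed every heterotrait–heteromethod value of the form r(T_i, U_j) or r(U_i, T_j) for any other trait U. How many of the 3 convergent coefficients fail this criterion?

Checking each validity diagonal entry against its comparison values:
WM (methods 1·2): 0.56 vs {0.35, 0.55, 0.42, 0.36} → pass.
SD (methods 1·2): 0.54 vs {0.55, 0.35, 0.60, 0.26} → fail.
Per (methods 1·2): 0.56 vs {0.36, 0.42, 0.26, 0.60} → fail.
2 of 3 fail.

2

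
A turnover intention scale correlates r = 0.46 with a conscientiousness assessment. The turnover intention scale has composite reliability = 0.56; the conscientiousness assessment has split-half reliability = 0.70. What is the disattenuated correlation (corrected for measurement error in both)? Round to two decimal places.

0.73

r_true = r_obs / √(r_xx · r_yy) = 0.46 / √(0.56 × 0.70) = 0.46 / √0.3920 = 0.46 / 0.6261 ≈ 0.73.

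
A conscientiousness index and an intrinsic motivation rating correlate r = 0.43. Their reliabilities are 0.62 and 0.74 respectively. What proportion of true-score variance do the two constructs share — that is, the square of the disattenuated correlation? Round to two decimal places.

0.40

Disattenuated r = 0.43 / √(0.62 × 0.74) = 0.43 / 0.6773 = 0.6349.
Shared true-score variance = 0.6349² = 0.4031 ≈ 0.40.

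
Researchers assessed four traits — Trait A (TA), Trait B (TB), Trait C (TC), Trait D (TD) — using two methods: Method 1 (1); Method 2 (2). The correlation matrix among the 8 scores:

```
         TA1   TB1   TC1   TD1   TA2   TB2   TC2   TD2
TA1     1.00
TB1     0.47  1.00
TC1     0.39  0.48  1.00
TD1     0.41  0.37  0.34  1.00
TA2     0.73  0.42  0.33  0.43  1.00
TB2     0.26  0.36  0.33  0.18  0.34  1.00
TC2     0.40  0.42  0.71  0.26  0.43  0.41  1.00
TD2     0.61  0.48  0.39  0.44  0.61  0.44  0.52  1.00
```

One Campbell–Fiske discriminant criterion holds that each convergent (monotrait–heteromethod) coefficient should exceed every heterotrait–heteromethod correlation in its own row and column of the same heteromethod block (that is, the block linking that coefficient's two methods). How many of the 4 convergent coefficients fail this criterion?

Checking each validity diagonal entry against its comparison values:
TA (methods 1·2): 0.73 vs {0.26, 0.42, 0.40, 0.33, 0.61, 0.43} → pass.
TB (methods 1·2): 0.36 vs {0.42, 0.26, 0.42, 0.33, 0.48, 0.18} → fail.
TC (methods 1·2): 0.71 vs {0.33, 0.40, 0.33, 0.42, 0.39, 0.26} → pass.
TD (methods 1·2): 0.44 vs {0.43, 0.61, 0.18, 0.48, 0.26, 0.39} → fail.
2 of 4 fail.

2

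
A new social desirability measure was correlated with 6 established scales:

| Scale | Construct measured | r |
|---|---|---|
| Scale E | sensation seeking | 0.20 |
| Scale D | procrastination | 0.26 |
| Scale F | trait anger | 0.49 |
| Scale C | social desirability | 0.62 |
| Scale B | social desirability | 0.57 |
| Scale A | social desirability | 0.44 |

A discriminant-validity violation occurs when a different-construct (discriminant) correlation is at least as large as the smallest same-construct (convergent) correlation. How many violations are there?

1

Convergent (same construct = social desirability): Scale C, Scale B, Scale A.
Smallest convergent = 0.44. Discriminant values: 0.20, 0.26, 0.49; count ≥ 0.44 → 1.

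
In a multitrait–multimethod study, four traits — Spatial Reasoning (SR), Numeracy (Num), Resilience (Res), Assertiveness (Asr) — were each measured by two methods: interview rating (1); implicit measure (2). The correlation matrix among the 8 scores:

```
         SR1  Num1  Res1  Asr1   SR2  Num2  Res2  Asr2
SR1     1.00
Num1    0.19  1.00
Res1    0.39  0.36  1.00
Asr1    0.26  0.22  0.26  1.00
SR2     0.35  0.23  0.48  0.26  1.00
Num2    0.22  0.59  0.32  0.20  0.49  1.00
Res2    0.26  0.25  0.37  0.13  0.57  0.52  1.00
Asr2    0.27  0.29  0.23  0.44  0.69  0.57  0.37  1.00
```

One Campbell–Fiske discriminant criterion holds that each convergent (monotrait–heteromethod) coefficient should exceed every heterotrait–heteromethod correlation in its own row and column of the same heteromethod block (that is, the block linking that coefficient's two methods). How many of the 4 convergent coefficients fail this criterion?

2

Checking each validity diagonal entry against its comparison values:
SR (methods 1·2): 0.35 vs {0.22, 0.23, 0.26, 0.48, 0.27, 0.26} → fail.
Num (methods 1·2): 0.59 vs {0.23, 0.22, 0.25, 0.32, 0.29, 0.20} → pass.
Res (methods 1·2): 0.37 vs {0.48, 0.26, 0.32, 0.25, 0.23, 0.13} → fail.
Asr (methods 1·2): 0.44 vs {0.26, 0.27, 0.20, 0.29, 0.13, 0.23} → pass.
2 of 4 fail.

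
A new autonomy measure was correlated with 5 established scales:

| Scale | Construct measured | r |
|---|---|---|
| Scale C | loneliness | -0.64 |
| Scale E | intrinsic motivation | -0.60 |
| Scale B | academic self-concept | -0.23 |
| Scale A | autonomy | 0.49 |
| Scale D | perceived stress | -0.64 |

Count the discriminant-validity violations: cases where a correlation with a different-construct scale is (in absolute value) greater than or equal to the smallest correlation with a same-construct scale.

3

Convergent (same construct = autonomy): Scale A.
Smallest convergent = 0.49. Discriminant |r|: 0.64, 0.60, 0.23, 0.64; count ≥ 0.49 → 3.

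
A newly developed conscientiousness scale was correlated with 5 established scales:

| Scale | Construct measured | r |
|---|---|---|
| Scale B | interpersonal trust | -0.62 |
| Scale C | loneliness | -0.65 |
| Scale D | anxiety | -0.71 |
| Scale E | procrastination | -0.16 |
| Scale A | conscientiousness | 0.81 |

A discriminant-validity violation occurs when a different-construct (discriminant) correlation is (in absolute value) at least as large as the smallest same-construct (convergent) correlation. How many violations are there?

0

Convergent (same construct = conscientiousness): Scale A.
Smallest convergent = 0.81. Discriminant |r|: 0.62, 0.65, 0.71, 0.16; count ≥ 0.81 → 0.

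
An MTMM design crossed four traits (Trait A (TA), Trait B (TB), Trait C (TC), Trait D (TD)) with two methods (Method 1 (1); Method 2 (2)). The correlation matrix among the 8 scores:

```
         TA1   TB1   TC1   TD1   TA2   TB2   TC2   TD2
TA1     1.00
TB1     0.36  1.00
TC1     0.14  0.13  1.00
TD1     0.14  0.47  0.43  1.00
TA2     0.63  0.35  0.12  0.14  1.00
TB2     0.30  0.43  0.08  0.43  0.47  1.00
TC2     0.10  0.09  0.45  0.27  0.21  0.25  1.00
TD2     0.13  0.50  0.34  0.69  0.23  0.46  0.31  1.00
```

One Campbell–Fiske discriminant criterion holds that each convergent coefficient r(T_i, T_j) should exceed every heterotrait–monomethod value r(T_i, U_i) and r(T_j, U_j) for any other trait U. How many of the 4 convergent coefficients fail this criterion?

1

Each convergent coefficient versus the relevant comparison correlations:
TA (methods 1·2): 0.63 vs {0.36, 0.47, 0.14, 0.21, 0.14, 0.23} → pass.
TB (methods 1·2): 0.43 vs {0.36, 0.47, 0.13, 0.25, 0.47, 0.46} → fail.
TC (methods 1·2): 0.45 vs {0.14, 0.21, 0.13, 0.25, 0.43, 0.31} → pass.
TD (methods 1·2): 0.69 vs {0.14, 0.23, 0.47, 0.46, 0.43, 0.31} → pass.
1 of 4 fail.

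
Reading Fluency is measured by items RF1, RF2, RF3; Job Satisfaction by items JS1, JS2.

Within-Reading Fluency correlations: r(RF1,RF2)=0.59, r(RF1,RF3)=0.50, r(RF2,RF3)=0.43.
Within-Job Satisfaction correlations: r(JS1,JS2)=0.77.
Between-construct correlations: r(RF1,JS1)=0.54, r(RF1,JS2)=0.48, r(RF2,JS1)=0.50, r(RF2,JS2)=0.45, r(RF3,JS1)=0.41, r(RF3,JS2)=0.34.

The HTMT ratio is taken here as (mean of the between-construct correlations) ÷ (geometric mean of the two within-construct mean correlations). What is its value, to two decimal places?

0.73

Mean heterotrait r = 2.72/6 = 0.4533.
Mean within-RF = 1.52/3 = 0.5067; mean within-JS = 0.77/1 = 0.7700.
Geometric mean = √(0.5067 × 0.7700) = 0.6246.
HTMT = 0.4533 / 0.6246 = 0.73.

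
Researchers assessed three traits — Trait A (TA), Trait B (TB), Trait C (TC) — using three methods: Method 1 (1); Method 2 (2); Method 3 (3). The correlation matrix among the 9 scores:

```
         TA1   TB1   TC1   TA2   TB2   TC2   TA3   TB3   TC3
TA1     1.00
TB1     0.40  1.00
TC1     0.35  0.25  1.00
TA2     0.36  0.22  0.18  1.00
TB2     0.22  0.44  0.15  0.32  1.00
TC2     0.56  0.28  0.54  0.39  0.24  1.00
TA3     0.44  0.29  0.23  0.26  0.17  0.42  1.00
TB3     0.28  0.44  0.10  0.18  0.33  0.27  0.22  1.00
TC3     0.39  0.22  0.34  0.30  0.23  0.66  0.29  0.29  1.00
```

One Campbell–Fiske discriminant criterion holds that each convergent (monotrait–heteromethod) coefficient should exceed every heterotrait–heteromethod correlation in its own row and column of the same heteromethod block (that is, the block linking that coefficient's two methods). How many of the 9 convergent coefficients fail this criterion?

Each convergent coefficient versus the relevant comparison correlations:
TA (methods 1·2): 0.36 vs {0.22, 0.22, 0.56, 0.18} → fail.
TA (methods 1·3): 0.44 vs {0.28, 0.29, 0.39, 0.23} → pass.
TA (methods 2·3): 0.26 vs {0.18, 0.17, 0.30, 0.42} → fail.
TB (methods 1·2): 0.44 vs {0.22, 0.22, 0.28, 0.15} → pass.
TB (methods 1·3): 0.44 vs {0.29, 0.28, 0.22, 0.10} → pass.
TB (methods 2·3): 0.33 vs {0.17, 0.18, 0.23, 0.27} → pass.
TC (methods 1·2): 0.54 vs {0.18, 0.56, 0.15, 0.28} → fail.
TC (methods 1·3): 0.34 vs {0.23, 0.39, 0.10, 0.22} → fail.
TC (methods 2·3): 0.66 vs {0.42, 0.30, 0.27, 0.23} → pass.
4 of 9 fail.

4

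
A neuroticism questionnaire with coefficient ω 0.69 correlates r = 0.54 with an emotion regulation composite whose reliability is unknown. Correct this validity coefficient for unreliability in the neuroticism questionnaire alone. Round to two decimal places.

Single correction: r_c = r_obs / √r_xx = 0.54 / √0.69 = 0.54 / 0.8307 ≈ 0.65.

0.65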